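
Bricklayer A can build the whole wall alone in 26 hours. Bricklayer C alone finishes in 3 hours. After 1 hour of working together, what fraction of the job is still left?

Combined rate: 1/26 + 1/3 = (3 + 26)/78 = 29/78 per hour.
In 1 hour they complete 1·29/78 = 29/78 of the job.
So 49/78 remains.

49/78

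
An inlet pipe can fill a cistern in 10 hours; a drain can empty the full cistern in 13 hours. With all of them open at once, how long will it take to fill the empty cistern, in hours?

130/3 hours

Net rate = 1/10 − 1/13 = (13 − 10)/130 = 3/130 per hour.
Filling time = 1 ÷ (3/130) = 130/3 hours.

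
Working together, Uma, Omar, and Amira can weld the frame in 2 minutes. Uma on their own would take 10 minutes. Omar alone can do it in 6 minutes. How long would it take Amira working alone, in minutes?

Combined rate is 1/2 per minute.
Known contribution: 1/10 + 1/6 = (3 + 5)/30 = 8/30 = 4/15 per minute.
So Amira's rate is 1/2 − 4/15 = 7/30, meaning 30/7 minutes alone.

30/7 minutes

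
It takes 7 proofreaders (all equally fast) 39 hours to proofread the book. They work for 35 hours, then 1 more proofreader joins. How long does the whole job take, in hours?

One proofreader does 1/273 of the job per hour.
After 35 hours with 7 proofreaders, 35/39 is done (4/39 left).
With 8 proofreaders the rate is 8/273, so the rest takes 4/39 ÷ 8/273 = 7/2 hours.
Total = 35 + 7/2 = 77/2 hours.

77/2 hours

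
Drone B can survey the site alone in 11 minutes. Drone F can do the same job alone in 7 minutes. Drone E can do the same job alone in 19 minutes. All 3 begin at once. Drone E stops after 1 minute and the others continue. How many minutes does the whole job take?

In the first 1 minute the combined rate is 419/1463, so 419/1463 of the job is done, leaving 1044/1463.
After Drone E leaves the rate is 18/77 per minute; the remaining 1044/1463 takes 58/19 minutes.
Total = 1 + 58/19 = 77/19 minutes.

77/19 minutes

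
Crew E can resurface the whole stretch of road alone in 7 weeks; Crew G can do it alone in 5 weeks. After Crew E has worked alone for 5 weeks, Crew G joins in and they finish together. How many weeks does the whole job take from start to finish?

35/6 weeks

In 5 weeks Crew E does 5/7 of the job, leaving 2/7.
Crew E and Crew G together work at 12/35 per week, so finishing takes 2/7 ÷ 12/35 = 5/6 weeks.
Total time = 5 + 5/6 = 35/6 weeks.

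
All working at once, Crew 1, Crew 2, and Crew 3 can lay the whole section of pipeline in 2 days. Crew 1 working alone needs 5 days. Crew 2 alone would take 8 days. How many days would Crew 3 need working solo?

Combined rate is 1/2 per day.
Known contribution: 1/5 + 1/8 = (8 + 5)/40 = 13/40 per day.
So Crew 3's rate is 1/2 − 13/40 = 7/40, meaning 40/7 days alone.

40/7 days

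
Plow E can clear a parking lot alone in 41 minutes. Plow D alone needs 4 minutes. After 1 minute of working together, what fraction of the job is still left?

119/164

Combined rate: 1/41 + 1/4 = (4 + 41)/164 = 45/164 per minute.
In 1 minute they complete 1·45/164 = 45/164 of the job.
So 119/164 remains.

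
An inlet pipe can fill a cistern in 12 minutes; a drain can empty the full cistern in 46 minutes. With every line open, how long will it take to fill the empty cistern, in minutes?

Net rate = 1/12 − 1/46 = (23 − 6)/276 = 17/276 per minute.
Filling time = 1 ÷ (17/276) = 276/17 minutes.

276/17 minutes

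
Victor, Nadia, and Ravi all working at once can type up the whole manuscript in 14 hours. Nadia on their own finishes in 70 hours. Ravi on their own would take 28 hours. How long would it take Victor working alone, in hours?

140/3 hours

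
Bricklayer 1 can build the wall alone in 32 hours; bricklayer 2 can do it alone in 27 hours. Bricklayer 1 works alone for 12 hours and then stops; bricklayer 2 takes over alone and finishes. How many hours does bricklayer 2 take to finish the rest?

135/8 hours

In 12 hours bricklayer 1 does 12/32 = 3/8 of the job, leaving 5/8.
Bricklayer 2 works at 1/27 per hour, so finishing takes 5/8 ÷ 1/27 = 135/8 hours.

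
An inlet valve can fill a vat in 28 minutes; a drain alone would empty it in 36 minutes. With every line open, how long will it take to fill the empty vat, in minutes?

126 minutes

Net rate = 1/28 − 1/36 = (9 − 7)/252 = 2/252 = 1/126 per minute.
Filling time = 1 ÷ (1/126) = 126 minutes.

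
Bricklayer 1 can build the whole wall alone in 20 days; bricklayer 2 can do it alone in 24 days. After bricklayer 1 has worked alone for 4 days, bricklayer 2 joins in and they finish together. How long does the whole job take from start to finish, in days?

In 4 days bricklayer 1 does 4/20 = 1/5 of the job, leaving 4/5.
Bricklayer 1 and bricklayer 2 together work at 11/120 per day, so finishing takes 4/5 ÷ 11/120 = 96/11 days.
Total time = 4 + 96/11 = 140/11 days.

140/11 days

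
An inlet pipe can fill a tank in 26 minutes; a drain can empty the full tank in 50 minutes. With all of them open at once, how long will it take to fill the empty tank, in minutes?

325/6 minutes

Net rate = 1/26 − 1/50 = (25 − 13)/650 = 12/650 = 6/325 per minute.
Filling time = 1 ÷ (6/325) = 325/6 minutes.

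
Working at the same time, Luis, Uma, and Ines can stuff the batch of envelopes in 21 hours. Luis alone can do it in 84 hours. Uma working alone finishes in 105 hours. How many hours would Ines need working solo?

Combined rate is 1/21 per hour.
Known contribution: 1/84 + 1/105 = (5 + 4)/420 = 9/420 = 3/140 per hour.
So Ines's rate is 1/21 − 3/140 = 11/420, meaning 420/11 hours alone.

420/11 hours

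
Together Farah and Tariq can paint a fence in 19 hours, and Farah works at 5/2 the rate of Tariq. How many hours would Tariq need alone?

Let Tariq's rate be r; then Farah's rate is (5/2)r, so together (5/2 + 1)r = (7/2)r = 1/19.
Thus r = 2/133 per hour.
Tariq alone: 133/2 hours; Farah alone: 133/5 hours.

133/2 hours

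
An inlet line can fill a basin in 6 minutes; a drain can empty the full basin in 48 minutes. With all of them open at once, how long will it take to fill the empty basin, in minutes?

48/7 minutes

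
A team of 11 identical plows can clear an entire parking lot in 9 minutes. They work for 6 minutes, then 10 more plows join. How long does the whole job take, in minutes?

53/7 minutes

One plow does 1/99 of the job per minute.
After 6 minutes with 11 plows, 2/3 is done (1/3 left).
With 21 plows the rate is 21/99 = 7/33, so the rest takes 1/3 ÷ 7/33 = 11/7 minutes.
Total = 6 + 11/7 = 53/7 minutes.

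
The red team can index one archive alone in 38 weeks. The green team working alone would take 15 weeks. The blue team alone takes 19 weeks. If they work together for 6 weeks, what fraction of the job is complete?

83/95

Combined rate: 1/38 + 1/15 + 1/19 = (15 + 38 + 30)/570 = 83/570 per week.
In 6 weeks they complete 6·83/570 = 83/95 of the job.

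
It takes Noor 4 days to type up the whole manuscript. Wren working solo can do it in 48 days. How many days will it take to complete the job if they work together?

Combined rate: 1/4 + 1/48 = (12 + 1)/48 = 13/48 per day.
Time = 1 ÷ (13/48) = 48/13 days.

48/13 days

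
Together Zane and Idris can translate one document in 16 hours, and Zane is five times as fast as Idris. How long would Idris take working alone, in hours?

96 hours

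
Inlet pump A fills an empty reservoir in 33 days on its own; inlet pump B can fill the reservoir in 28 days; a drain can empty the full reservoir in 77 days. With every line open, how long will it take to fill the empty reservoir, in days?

132/7 days

Net rate = 1/33 + 1/28 − 1/77 = (28 + 33 − 12)/924 = 49/924 = 7/132 per day.
Filling time = 1 ÷ (7/132) = 132/7 days.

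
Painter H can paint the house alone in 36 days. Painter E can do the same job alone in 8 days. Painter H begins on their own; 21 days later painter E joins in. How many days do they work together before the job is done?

30/11 days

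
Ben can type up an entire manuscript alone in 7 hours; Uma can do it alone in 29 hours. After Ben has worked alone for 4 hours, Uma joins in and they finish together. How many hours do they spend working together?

29/12 hours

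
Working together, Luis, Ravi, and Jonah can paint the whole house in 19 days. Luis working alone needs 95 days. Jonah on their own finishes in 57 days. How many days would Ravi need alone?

285/7 days

Combined rate is 1/19 per day.
Known contribution: 1/95 + 1/57 = (3 + 5)/285 = 8/285 per day.
So Ravi's rate is 1/19 − 8/285 = 7/285, meaning 285/7 days alone.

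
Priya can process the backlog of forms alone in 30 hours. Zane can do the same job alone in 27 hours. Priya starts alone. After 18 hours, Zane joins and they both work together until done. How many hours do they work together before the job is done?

In the first 18 hours Priya alone does 18/30 = 3/5 of the job, leaving 2/5.
Once everyone is working, combined rate: 1/30 + 1/27 = (9 + 10)/270 = 19/270 per hour.
Remaining 2/5 at 19/270 per hour takes 108/19 hours.

108/19 hours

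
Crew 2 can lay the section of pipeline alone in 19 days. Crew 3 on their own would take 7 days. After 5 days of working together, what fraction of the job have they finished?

130/133

Combined rate: 1/19 + 1/7 = (7 + 19)/133 = 26/133 per day.
In 5 days they complete 5·26/133 = 130/133 of the job.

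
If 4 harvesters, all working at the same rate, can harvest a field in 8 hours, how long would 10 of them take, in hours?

16/5 hours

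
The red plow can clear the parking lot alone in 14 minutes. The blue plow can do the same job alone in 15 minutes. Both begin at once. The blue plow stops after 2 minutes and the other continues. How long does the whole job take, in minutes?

In the first 2 minutes the combined rate is 29/210, so 29/105 of the job is done, leaving 76/105.
After the blue plow leaves the rate is 1/14 per minute; the remaining 76/105 takes 152/15 minutes.
Total = 2 + 152/15 = 182/15 minutes.

182/15 minutes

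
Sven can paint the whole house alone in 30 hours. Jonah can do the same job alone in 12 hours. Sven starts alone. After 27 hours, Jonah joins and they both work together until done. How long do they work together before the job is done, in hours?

6/7 hours

In the first 27 hours Sven alone does 27/30 = 9/10 of the job, leaving 1/10.
Once everyone is working, combined rate: 1/30 + 1/12 = (2 + 5)/60 = 7/60 per hour.
Remaining 1/10 at 7/60 per hour takes 6/7 hours.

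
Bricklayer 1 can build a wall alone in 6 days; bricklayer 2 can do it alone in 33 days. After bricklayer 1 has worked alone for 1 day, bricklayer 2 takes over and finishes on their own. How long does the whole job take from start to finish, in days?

57/2 days

In 1 day bricklayer 1 does 1/6 of the job, leaving 5/6.
Bricklayer 2 works at 1/33 per day, so finishing takes 5/6 ÷ 1/33 = 55/2 days.
Total time = 1 + 55/2 = 57/2 days.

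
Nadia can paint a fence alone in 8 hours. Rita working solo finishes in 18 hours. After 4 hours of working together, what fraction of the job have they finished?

13/18

Combined rate: 1/8 + 1/18 = (9 + 4)/72 = 13/72 per hour.
In 4 hours they complete 4·13/72 = 13/18 of the job.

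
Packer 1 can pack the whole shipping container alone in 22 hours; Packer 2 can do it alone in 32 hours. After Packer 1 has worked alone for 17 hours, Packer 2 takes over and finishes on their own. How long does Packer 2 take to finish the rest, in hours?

In 17 hours Packer 1 does 17/22 of the job, leaving 5/22.
Packer 2 works at 1/32 per hour, so finishing takes 5/22 ÷ 1/32 = 80/11 hours.

80/11 hours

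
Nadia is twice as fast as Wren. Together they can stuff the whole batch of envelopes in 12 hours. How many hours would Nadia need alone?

18 hours

Let Wren's rate be r; then Nadia's rate is 2r, so together (2 + 1)r = 3r = 1/12.
Thus r = 1/36 per hour.
Wren alone: 36 hours; Nadia alone: 18 hours.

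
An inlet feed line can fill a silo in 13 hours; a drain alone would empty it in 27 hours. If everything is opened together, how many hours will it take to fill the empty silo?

Net rate = 1/13 − 1/27 = (27 − 13)/351 = 14/351 per hour.
Filling time = 1 ÷ (14/351) = 351/14 hours.

351/14 hours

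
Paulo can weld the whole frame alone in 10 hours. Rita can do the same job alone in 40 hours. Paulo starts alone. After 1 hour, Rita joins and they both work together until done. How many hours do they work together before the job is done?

In the first 1 hour Paulo alone does 1/10 of the job, leaving 9/10.
Once everyone is working, combined rate: 1/10 + 1/40 = (4 + 1)/40 = 5/40 = 1/8 per hour.
Remaining 9/10 at 1/8 per hour takes 36/5 hours.

36/5 hours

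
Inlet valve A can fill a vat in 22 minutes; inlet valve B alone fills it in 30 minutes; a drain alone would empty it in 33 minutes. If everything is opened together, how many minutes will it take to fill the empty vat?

Net rate = 1/22 + 1/30 − 1/33 = (15 + 11 − 10)/330 = 16/330 = 8/165 per minute.
Filling time = 1 ÷ (8/165) = 165/8 minutes.

165/8 minutes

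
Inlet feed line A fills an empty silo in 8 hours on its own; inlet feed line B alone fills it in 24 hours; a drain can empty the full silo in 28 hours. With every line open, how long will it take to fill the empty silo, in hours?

84/11 hours

Net rate = 1/8 + 1/24 − 1/28 = (21 + 7 − 6)/168 = 22/168 = 11/84 per hour.
Filling time = 1 ÷ (11/84) = 84/11 hours.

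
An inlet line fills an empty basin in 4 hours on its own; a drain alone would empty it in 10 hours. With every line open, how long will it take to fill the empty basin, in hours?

20/3 hours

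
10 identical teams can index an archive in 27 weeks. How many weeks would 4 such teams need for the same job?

135/2 weeks

Total work is 10·27 = 270 team-weeks.
With 4 teams: 270/4 = 135/2 weeks.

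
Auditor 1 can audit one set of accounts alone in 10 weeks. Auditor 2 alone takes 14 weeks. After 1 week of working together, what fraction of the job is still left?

29/35

Combined rate: 1/10 + 1/14 = (7 + 5)/70 = 12/70 = 6/35 per week.
In 1 week they complete 1·6/35 = 6/35 of the job.
So 29/35 remains.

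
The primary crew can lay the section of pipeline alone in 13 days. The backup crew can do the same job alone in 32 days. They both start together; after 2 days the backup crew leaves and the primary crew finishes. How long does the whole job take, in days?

195/16 days

In the first 2 days the combined rate is 45/416, so 45/208 of the job is done, leaving 163/208.
After the backup crew leaves the rate is 1/13 per day; the remaining 163/208 takes 163/16 days.
Total = 2 + 163/16 = 195/16 days.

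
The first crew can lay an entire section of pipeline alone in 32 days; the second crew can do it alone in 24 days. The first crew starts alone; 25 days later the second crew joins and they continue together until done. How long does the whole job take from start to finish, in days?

In 25 days the first crew does 25/32 of the job, leaving 7/32.
The first crew and the second crew together work at 7/96 per day, so finishing takes 7/32 ÷ 7/96 = 3 days.
Total time = 25 + 3 = 28 days.

28 days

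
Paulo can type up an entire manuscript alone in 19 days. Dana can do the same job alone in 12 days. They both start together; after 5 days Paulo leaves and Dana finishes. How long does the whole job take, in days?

In the first 5 days the combined rate is 31/228, so 155/228 of the job is done, leaving 73/228.
After Paulo leaves the rate is 1/12 per day; the remaining 73/228 takes 73/19 days.
Total = 5 + 73/19 = 168/19 days.

168/19 days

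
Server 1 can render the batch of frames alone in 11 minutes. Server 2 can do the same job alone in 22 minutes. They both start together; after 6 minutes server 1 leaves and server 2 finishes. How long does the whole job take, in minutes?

10 minutes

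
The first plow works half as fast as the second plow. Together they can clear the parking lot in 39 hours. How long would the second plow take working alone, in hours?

117/2 hours

Let the second plow's rate be r; then the first plow's rate is (1/2)r, so together (1/2 + 1)r = (3/2)r = 1/39.
Thus r = 2/117 per hour.
The second plow alone: 117/2 hours; the first plow alone: 117 hours.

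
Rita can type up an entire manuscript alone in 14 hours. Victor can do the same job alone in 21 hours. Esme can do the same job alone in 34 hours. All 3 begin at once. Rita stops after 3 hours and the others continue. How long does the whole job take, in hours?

In the first 3 hours the combined rate is 53/357, so 53/119 of the job is done, leaving 66/119.
After Rita leaves the rate is 55/714 per hour; the remaining 66/119 takes 36/5 hours.
Total = 3 + 36/5 = 51/5 hours.

51/5 hours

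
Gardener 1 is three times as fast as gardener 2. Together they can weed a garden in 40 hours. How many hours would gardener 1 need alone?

Let gardener 2's rate be r; then gardener 1's rate is 3r, so together (3 + 1)r = 4r = 1/40.
Thus r = 1/160 per hour.
Gardener 2 alone: 160 hours; gardener 1 alone: 160/3 hours.

160/3 hours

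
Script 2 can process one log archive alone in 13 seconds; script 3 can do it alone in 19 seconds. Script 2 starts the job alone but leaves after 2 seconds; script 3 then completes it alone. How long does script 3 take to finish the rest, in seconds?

In 2 seconds script 2 does 2/13 of the job, leaving 11/13.
Script 3 works at 1/19 per second, so finishing takes 11/13 ÷ 1/19 = 209/13 seconds.

209/13 seconds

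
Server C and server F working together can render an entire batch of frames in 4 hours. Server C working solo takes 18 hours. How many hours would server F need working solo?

36/7 hours

Combined rate is 1/4 per hour.
Known contribution: 1/18 per hour.
So server F's rate is 1/4 − 1/18 = 7/36, meaning 36/7 hours alone.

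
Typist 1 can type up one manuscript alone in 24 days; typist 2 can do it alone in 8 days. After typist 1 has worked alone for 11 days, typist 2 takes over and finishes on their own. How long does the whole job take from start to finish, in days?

46/3 days

In 11 days typist 1 does 11/24 of the job, leaving 13/24.
Typist 2 works at 1/8 per day, so finishing takes 13/24 ÷ 1/8 = 13/3 days.
Total time = 11 + 13/3 = 46/3 days.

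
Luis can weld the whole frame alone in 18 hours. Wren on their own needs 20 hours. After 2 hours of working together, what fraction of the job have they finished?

19/90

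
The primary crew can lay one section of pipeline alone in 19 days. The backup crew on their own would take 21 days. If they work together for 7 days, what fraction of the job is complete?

40/57

Combined rate: 1/19 + 1/21 = (21 + 19)/399 = 40/399 per day.
In 7 days they complete 7·40/399 = 40/57 of the job.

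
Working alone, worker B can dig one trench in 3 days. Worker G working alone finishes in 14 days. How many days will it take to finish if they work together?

With two workers the combined time is the product over the sum: 3·14/(3+14) = 42/17 days.

42/17 days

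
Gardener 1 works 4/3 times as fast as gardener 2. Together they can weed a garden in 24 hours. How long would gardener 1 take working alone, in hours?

Let gardener 2's rate be r; then gardener 1's rate is (4/3)r, so together (4/3 + 1)r = (7/3)r = 1/24.
Thus r = 1/56 per hour.
Gardener 2 alone: 56 hours; gardener 1 alone: 42 hours.

42 hours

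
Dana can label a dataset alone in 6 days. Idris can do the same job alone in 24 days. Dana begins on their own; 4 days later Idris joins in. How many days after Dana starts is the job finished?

In the first 4 days Dana alone does 4/6 = 2/3 of the job, leaving 1/3.
Once everyone is working, combined rate: 1/6 + 1/24 = (4 + 1)/24 = 5/24 per day.
Remaining 1/3 at 5/24 per day takes 8/5 days.
Total from the start = 4 + 8/5 = 28/5 days.

28/5 days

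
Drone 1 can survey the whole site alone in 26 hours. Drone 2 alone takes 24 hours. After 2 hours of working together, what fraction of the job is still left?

Combined rate: 1/26 + 1/24 = (12 + 13)/312 = 25/312 per hour.
In 2 hours they complete 2·25/312 = 25/156 of the job.
So 131/156 remains.

131/156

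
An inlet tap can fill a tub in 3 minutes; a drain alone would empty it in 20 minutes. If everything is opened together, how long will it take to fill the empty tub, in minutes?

60/17 minutes

Net rate = 1/3 − 1/20 = (20 − 3)/60 = 17/60 per minute.
Filling time = 1 ÷ (17/60) = 60/17 minutes.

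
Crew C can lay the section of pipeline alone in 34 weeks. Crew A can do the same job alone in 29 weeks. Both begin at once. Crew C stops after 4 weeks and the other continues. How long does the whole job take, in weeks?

435/17 weeks

In the first 4 weeks the combined rate is 63/986, so 126/493 of the job is done, leaving 367/493.
After Crew C leaves the rate is 1/29 per week; the remaining 367/493 takes 367/17 weeks.
Total = 4 + 367/17 = 435/17 weeks.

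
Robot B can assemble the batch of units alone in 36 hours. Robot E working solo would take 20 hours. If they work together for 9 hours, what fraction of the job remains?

3/10

Combined rate: 1/36 + 1/20 = (5 + 9)/180 = 14/180 = 7/90 per hour.
In 9 hours they complete 9·7/90 = 7/10 of the job.
So 3/10 remains.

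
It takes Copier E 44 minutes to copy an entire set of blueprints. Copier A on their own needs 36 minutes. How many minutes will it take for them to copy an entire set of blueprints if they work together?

99/5 minutes

Combined rate: 1/44 + 1/36 = (9 + 11)/396 = 20/396 = 5/99 per minute.
Time = 1 ÷ (5/99) = 99/5 minutes.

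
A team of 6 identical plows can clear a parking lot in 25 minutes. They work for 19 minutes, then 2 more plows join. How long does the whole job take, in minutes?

47/2 minutes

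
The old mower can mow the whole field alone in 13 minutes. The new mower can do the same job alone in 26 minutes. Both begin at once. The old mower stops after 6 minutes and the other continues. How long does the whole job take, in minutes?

In the first 6 minutes the combined rate is 3/26, so 9/13 of the job is done, leaving 4/13.
After the old mower leaves the rate is 1/26 per minute; the remaining 4/13 takes 8 minutes.
Total = 6 + 8 = 14 minutes.

14 minutes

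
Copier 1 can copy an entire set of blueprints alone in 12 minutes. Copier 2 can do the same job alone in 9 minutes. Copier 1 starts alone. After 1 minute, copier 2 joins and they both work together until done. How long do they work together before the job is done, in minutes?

33/7 minutes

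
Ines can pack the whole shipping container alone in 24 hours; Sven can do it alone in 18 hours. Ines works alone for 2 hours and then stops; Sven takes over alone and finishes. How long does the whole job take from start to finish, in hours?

37/2 hours

In 2 hours Ines does 2/24 = 1/12 of the job, leaving 11/12.
Sven works at 1/18 per hour, so finishing takes 11/12 ÷ 1/18 = 33/2 hours.
Total time = 2 + 33/2 = 37/2 hours.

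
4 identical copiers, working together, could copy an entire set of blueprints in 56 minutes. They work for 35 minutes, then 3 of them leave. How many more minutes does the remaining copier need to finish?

One copier does 1/224 of the job per minute.
After 35 minutes with 4 copiers, 5/8 is done (3/8 left).
With 1 copier the rate is 1/224, so the rest takes 3/8 ÷ 1/224 = 84 minutes.

84 minutes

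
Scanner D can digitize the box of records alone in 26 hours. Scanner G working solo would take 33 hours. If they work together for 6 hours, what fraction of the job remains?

Combined rate: 1/26 + 1/33 = (33 + 26)/858 = 59/858 per hour.
In 6 hours they complete 6·59/858 = 59/143 of the job.
So 84/143 remains.

84/143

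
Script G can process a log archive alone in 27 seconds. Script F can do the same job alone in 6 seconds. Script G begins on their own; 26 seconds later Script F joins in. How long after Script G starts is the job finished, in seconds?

288/11 seconds

In the first 26 seconds Script G alone does 26/27 of the job, leaving 1/27.
Once everyone is working, combined rate: 1/27 + 1/6 = (2 + 9)/54 = 11/54 per second.
Remaining 1/27 at 11/54 per second takes 2/11 seconds.
Total from the start = 26 + 2/11 = 288/11 seconds.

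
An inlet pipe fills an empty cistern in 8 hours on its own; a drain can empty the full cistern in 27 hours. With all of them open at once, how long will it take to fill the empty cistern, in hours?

Net rate = 1/8 − 1/27 = (27 − 8)/216 = 19/216 per hour.
Filling time = 1 ÷ (19/216) = 216/19 hours.

216/19 hours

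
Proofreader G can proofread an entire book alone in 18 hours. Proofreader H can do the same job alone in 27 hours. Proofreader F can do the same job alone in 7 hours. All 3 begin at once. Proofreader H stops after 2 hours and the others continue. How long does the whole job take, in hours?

In the first 2 hours the combined rate is 89/378, so 89/189 of the job is done, leaving 100/189.
After Proofreader H leaves the rate is 25/126 per hour; the remaining 100/189 takes 8/3 hours.
Total = 2 + 8/3 = 14/3 hours.

14/3 hours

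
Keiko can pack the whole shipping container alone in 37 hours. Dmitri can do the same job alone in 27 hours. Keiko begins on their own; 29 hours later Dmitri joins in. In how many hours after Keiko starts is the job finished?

In the first 29 hours Keiko alone does 29/37 of the job, leaving 8/37.
Once everyone is working, combined rate: 1/37 + 1/27 = (27 + 37)/999 = 64/999 per hour.
Remaining 8/37 at 64/999 per hour takes 27/8 hours.
Total from the start = 29 + 27/8 = 259/8 hours.

259/8 hours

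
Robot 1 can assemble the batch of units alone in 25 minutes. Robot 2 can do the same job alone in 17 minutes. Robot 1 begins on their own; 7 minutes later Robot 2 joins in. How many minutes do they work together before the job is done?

51/7 minutes

In the first 7 minutes Robot 1 alone does 7/25 of the job, leaving 18/25.
Once everyone is working, combined rate: 1/25 + 1/17 = (17 + 25)/425 = 42/425 per minute.
Remaining 18/25 at 42/425 per minute takes 51/7 minutes.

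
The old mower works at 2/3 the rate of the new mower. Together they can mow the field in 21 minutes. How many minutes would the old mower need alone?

105/2 minutes

Let the new mower's rate be r; then the old mower's rate is (2/3)r, so together (2/3 + 1)r = (5/3)r = 1/21.
Thus r = 1/35 per minute.
The new mower alone: 35 minutes; the old mower alone: 105/2 minutes.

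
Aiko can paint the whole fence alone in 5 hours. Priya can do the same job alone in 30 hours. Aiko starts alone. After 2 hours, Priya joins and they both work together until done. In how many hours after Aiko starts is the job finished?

32/7 hours

In the first 2 hours Aiko alone does 2/5 of the job, leaving 3/5.
Once everyone is working, combined rate: 1/5 + 1/30 = (6 + 1)/30 = 7/30 per hour.
Remaining 3/5 at 7/30 per hour takes 18/7 hours.
Total from the start = 2 + 18/7 = 32/7 hours.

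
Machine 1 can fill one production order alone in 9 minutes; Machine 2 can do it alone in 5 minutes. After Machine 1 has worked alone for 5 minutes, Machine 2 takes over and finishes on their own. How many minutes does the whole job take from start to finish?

65/9 minutes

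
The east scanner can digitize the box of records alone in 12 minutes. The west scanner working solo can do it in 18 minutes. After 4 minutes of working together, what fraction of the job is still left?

Combined rate: 1/12 + 1/18 = (3 + 2)/36 = 5/36 per minute.
In 4 minutes they complete 4·5/36 = 5/9 of the job.
So 4/9 remains.

4/9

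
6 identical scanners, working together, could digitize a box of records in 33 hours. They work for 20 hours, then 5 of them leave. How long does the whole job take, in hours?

98 hours

One scanner does 1/198 of the job per hour.
After 20 hours with 6 scanners, 20/33 is done (13/33 left).
With 1 scanner the rate is 1/198, so the rest takes 13/33 ÷ 1/198 = 78 hours.
Total = 20 + 78 = 98 hours.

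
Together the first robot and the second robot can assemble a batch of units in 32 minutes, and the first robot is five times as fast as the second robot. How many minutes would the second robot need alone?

Let the second robot's rate be r; then the first robot's rate is 5r, so together (5 + 1)r = 6r = 1/32.
Thus r = 1/192 per minute.
The second robot alone: 192 minutes; the first robot alone: 192/5 minutes.

192 minutes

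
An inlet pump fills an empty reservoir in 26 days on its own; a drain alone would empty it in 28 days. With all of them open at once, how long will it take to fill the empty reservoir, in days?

Net rate = 1/26 − 1/28 = (14 − 13)/364 = 1/364 per day.
Filling time = 1 ÷ (1/364) = 364 days.

364 days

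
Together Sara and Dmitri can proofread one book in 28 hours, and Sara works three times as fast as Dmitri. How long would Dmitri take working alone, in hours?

112 hours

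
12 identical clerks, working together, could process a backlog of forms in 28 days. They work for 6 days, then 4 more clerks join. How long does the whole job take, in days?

45/2 days

One clerk does 1/336 of the job per day.
After 6 days with 12 clerks, 3/14 is done (11/14 left).
With 16 clerks the rate is 16/336 = 1/21, so the rest takes 11/14 ÷ 1/21 = 33/2 days.
Total = 6 + 33/2 = 45/2 days.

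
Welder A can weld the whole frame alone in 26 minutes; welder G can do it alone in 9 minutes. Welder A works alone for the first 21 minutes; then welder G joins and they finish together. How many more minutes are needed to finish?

9/7 minutes

In 21 minutes welder A does 21/26 of the job, leaving 5/26.
Welder A and welder G together work at 35/234 per minute, so finishing takes 5/26 ÷ 35/234 = 9/7 minutes.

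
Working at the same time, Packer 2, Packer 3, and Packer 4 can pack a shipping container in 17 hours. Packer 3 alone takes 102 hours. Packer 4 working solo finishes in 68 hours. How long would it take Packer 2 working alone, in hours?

Combined rate is 1/17 per hour.
Known contribution: 1/102 + 1/68 = (2 + 3)/204 = 5/204 per hour.
So Packer 2's rate is 1/17 − 5/204 = 7/204, meaning 204/7 hours alone.

204/7 hours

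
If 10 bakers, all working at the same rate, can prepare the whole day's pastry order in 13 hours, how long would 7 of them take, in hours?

130/7 hours

Total work is 10·13 = 130 baker-hours.
With 7 bakers: 130/7 hours.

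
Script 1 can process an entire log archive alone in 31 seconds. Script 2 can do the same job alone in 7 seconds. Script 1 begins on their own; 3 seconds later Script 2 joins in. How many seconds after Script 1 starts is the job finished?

155/19 seconds

In the first 3 seconds Script 1 alone does 3/31 of the job, leaving 28/31.
Once everyone is working, combined rate: 1/31 + 1/7 = (7 + 31)/217 = 38/217 per second.
Remaining 28/31 at 38/217 per second takes 98/19 seconds.
Total from the start = 3 + 98/19 = 155/19 seconds.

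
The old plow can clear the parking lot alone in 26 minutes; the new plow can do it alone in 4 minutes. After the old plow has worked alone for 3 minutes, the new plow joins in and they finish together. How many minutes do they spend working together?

In 3 minutes the old plow does 3/26 of the job, leaving 23/26.
The old plow and the new plow together work at 15/52 per minute, so finishing takes 23/26 ÷ 15/52 = 46/15 minutes.

46/15 minutes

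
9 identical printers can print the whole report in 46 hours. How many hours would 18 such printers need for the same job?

23 hours

Total work is 9·46 = 414 printer-hours.
With 18 printers: 414/18 = 23 hours.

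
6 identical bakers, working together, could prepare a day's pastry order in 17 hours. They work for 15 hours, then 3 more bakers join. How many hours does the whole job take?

49/3 hours

One baker does 1/102 of the job per hour.
After 15 hours with 6 bakers, 15/17 is done (2/17 left).
With 9 bakers the rate is 9/102 = 3/34, so the rest takes 2/17 ÷ 3/34 = 4/3 hours.
Total = 15 + 4/3 = 49/3 hours.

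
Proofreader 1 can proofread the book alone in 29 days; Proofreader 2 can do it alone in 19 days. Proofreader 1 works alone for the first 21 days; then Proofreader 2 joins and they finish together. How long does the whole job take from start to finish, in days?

In 21 days Proofreader 1 does 21/29 of the job, leaving 8/29.
Proofreader 1 and Proofreader 2 together work at 48/551 per day, so finishing takes 8/29 ÷ 48/551 = 19/6 days.
Total time = 21 + 19/6 = 145/6 days.

145/6 days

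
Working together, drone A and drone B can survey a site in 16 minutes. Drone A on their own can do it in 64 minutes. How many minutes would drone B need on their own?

64/3 minutes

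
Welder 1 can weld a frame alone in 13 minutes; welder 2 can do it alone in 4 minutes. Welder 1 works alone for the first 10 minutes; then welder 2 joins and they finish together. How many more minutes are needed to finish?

In 10 minutes welder 1 does 10/13 of the job, leaving 3/13.
Welder 1 and welder 2 together work at 17/52 per minute, so finishing takes 3/13 ÷ 17/52 = 12/17 minutes.

12/17 minutes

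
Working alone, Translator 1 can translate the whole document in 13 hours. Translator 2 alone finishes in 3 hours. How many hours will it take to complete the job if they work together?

Combined rate: 1/13 + 1/3 = (3 + 13)/39 = 16/39 per hour.
Time = 1 ÷ (16/39) = 39/16 hours.

39/16 hours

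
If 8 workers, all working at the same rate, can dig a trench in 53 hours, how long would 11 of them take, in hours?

Total work is 8·53 = 424 worker-hours.
With 11 workers: 424/11 hours.

424/11 hours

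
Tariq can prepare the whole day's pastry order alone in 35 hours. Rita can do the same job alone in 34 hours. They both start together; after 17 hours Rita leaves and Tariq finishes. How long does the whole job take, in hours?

35/2 hours

In the first 17 hours the combined rate is 69/1190, so 69/70 of the job is done, leaving 1/70.
After Rita leaves the rate is 1/35 per hour; the remaining 1/70 takes 1/2 hours.
Total = 17 + 1/2 = 35/2 hours.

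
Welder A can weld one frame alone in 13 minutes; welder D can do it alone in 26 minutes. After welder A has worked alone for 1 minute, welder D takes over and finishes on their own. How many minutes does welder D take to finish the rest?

In 1 minute welder A does 1/13 of the job, leaving 12/13.
Welder D works at 1/26 per minute, so finishing takes 12/13 ÷ 1/26 = 24 minutes.

24 minutes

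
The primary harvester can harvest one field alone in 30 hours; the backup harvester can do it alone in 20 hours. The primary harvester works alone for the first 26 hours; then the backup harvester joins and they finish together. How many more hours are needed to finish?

8/5 hours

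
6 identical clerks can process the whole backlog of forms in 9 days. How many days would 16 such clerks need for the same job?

27/8 days

Total work is 6·9 = 54 clerk-days.
With 16 clerks: 54/16 = 27/8 days.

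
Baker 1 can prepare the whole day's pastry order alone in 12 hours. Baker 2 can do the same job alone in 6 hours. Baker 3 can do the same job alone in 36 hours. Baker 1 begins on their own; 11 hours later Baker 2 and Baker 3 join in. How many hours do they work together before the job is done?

3/10 hours

In the first 11 hours Baker 1 alone does 11/12 of the job, leaving 1/12.
Once everyone is working, combined rate: 1/12 + 1/6 + 1/36 = (3 + 6 + 1)/36 = 10/36 = 5/18 per hour.
Remaining 1/12 at 5/18 per hour takes 3/10 hours.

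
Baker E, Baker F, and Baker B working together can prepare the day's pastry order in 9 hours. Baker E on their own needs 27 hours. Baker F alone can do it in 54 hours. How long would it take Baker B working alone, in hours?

Combined rate is 1/9 per hour.
Known contribution: 1/27 + 1/54 = (2 + 1)/54 = 3/54 = 1/18 per hour.
So Baker B's rate is 1/9 − 1/18 = 1/18, meaning 18 hours alone.

18 hours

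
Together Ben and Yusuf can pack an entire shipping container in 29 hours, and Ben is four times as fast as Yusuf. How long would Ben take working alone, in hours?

145/4 hours

Let Yusuf's rate be r; then Ben's rate is 4r, so together (4 + 1)r = 5r = 1/29.
Thus r = 1/145 per hour.
Yusuf alone: 145 hours; Ben alone: 145/4 hours.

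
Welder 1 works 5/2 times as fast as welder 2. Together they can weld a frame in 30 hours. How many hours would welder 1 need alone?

42 hours

Let welder 2's rate be r; then welder 1's rate is (5/2)r, so together (5/2 + 1)r = (7/2)r = 1/30.
Thus r = 1/105 per hour.
Welder 2 alone: 105 hours; welder 1 alone: 42 hours.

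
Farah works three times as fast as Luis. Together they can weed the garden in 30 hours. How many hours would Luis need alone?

120 hours

Let Luis's rate be r; then Farah's rate is 3r, so together (3 + 1)r = 4r = 1/30.
Thus r = 1/120 per hour.
Luis alone: 120 hours; Farah alone: 40 hours.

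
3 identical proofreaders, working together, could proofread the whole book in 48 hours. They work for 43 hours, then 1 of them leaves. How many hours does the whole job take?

One proofreader does 1/144 of the job per hour.
After 43 hours with 3 proofreaders, 43/48 is done (5/48 left).
With 2 proofreaders the rate is 2/144 = 1/72, so the rest takes 5/48 ÷ 1/72 = 15/2 hours.
Total = 43 + 15/2 = 101/2 hours.

101/2 hours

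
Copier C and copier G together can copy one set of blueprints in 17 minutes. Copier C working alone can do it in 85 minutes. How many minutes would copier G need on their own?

Combined rate is 1/17 per minute.
Known contribution: 1/85 per minute.
So copier G's rate is 1/17 − 1/85 = 4/85, meaning 85/4 minutes alone.

85/4 minutes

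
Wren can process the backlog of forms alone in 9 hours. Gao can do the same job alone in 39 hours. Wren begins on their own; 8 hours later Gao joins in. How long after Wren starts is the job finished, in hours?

141/16 hours

In the first 8 hours Wren alone does 8/9 of the job, leaving 1/9.
Once everyone is working, combined rate: 1/9 + 1/39 = (13 + 3)/117 = 16/117 per hour.
Remaining 1/9 at 16/117 per hour takes 13/16 hours.
Total from the start = 8 + 13/16 = 141/16 hours.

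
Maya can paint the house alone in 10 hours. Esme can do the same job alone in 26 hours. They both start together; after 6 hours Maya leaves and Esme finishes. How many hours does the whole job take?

In the first 6 hours the combined rate is 9/65, so 54/65 of the job is done, leaving 11/65.
After Maya leaves the rate is 1/26 per hour; the remaining 11/65 takes 22/5 hours.
Total = 6 + 22/5 = 52/5 hours.

52/5 hours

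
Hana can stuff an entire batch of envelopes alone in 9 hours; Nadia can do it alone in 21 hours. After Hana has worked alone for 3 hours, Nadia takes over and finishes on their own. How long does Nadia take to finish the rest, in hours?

14 hours

In 3 hours Hana does 3/9 = 1/3 of the job, leaving 2/3.
Nadia works at 1/21 per hour, so finishing takes 2/3 ÷ 1/21 = 14 hours.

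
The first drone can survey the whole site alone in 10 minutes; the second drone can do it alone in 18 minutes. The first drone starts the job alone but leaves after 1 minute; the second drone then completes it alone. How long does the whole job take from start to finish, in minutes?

86/5 minutes

In 1 minute the first drone does 1/10 of the job, leaving 9/10.
The second drone works at 1/18 per minute, so finishing takes 9/10 ÷ 1/18 = 81/5 minutes.
Total time = 1 + 81/5 = 86/5 minutes.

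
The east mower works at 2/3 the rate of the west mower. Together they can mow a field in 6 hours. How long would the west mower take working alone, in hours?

10 hours

Let the west mower's rate be r; then the east mower's rate is (2/3)r, so together (2/3 + 1)r = (5/3)r = 1/6.
Thus r = 1/10 per hour.
The west mower alone: 10 hours; the east mower alone: 15 hours.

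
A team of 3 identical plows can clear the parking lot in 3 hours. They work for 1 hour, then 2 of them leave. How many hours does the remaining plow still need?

One plow does 1/9 of the job per hour.
After 1 hour with 3 plows, 1/3 is done (2/3 left).
With 1 plow the rate is 1/9, so the rest takes 2/3 ÷ 1/9 = 6 hours.

6 hours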